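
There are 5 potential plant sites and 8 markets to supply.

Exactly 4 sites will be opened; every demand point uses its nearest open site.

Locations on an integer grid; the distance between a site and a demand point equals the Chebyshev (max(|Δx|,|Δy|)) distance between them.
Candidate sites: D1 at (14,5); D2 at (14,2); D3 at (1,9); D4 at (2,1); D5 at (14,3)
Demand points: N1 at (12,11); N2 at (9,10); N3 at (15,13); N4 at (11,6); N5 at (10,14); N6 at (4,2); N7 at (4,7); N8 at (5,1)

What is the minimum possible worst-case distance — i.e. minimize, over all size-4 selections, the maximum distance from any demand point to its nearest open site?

Open {D1, D2, D3, D4}.
  Farthest demand point is N5 at distance 9 (to D1); all others are ≤ 9.
With {D1, D2, D3, D5} the worst case is 9.
With {D1, D2, D4, D5} the worst case is 9.
No size-4 selection achieves below 9.

9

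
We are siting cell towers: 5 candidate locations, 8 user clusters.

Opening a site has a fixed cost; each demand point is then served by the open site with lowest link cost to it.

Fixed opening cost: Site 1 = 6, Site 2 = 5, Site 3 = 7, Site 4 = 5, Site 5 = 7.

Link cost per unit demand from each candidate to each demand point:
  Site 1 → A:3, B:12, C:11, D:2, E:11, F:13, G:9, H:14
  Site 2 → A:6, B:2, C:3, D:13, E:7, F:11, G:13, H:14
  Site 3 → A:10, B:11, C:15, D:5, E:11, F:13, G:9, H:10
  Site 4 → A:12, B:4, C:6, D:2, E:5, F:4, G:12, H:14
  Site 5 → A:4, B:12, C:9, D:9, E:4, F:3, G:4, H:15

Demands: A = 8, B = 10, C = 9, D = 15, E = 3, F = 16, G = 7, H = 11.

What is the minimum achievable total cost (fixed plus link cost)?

Open {Site 1, Site 2, Site 3, Site 5}: assign each demand point to its cheapest open site.
  A→Site 1 8×3=24, B→Site 2 10×2=20, C→Site 2 9×3=27, D→Site 1 15×2=30, E→Site 5 3×4=12, F→Site 5 16×3=48, G→Site 5 7×4=28, H→Site 3 11×10=110
  link cost 299, fixed 25 → total 324.
Compare {Site 1, Site 2, Site 3, Site 4, Site 5}: link cost 299 + fixed 30 = 329.
Compare {Site 2, Site 3, Site 4, Site 5}: link cost 307 + fixed 24 = 331.
Compare {Site 1, Site 2, Site 5}: link cost 343 + fixed 18 = 361.
All other subsets cost ≥ 329. Minimum total cost: 324.

324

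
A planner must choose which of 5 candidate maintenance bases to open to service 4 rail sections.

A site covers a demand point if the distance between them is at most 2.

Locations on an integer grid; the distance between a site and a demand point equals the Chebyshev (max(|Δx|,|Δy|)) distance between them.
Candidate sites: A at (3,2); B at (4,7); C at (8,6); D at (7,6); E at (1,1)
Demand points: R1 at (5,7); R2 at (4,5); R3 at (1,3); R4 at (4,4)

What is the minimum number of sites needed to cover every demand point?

Coverage sets (demand points within 2 of each site):
  A: {R3, R4}
  B: {R1, R2}
  C: {}
  D: {R1}
  E: {R3}
No single site covers all 4 demand points.
But {A, B} covers everything, so the minimum is 2.

2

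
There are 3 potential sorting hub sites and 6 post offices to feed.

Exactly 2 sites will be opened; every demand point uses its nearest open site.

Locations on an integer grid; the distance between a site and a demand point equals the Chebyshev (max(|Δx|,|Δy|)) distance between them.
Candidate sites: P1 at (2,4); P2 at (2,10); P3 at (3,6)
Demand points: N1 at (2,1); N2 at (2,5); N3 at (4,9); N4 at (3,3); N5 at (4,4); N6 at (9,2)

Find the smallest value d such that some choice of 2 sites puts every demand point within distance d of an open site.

Open {P1, P3}.
  Farthest demand point is N6 at distance 6 (to P3); all others are ≤ 6.
With {P2, P3} the worst case is 6.
With {P1, P2} the worst case is 7.
No size-2 selection achieves below 6.

6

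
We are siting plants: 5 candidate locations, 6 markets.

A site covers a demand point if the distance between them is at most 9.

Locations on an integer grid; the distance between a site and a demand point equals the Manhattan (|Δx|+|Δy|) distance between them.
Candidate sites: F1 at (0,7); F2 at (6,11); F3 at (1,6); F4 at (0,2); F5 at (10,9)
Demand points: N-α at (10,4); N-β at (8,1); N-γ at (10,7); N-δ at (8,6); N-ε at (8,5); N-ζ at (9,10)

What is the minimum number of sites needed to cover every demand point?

2

Coverage sets (demand points within 9 of each site):
  F1: {N-δ}
  F2: {N-γ, N-δ, N-ε, N-ζ}
  F3: {N-δ, N-ε}
  F4: {N-β}
  F5: {N-α, N-γ, N-δ, N-ε, N-ζ}
No single site covers all 6 demand points.
But {F4, F5} covers everything, so the minimum is 2.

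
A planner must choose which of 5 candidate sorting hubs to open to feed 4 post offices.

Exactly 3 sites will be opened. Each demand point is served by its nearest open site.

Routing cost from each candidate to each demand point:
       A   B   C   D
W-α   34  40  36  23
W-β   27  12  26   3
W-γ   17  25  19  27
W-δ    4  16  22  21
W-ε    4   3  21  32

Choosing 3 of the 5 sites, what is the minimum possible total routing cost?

29

Open {W-β, W-γ, W-ε}.
  A→W-ε 4, B→W-ε 3, C→W-γ 19, D→W-β 3  ⇒ total 29.
Compare {W-α, W-β, W-ε}: total 31.
Compare {W-β, W-δ, W-ε}: total 31.
No size-3 selection does better; minimum is 29.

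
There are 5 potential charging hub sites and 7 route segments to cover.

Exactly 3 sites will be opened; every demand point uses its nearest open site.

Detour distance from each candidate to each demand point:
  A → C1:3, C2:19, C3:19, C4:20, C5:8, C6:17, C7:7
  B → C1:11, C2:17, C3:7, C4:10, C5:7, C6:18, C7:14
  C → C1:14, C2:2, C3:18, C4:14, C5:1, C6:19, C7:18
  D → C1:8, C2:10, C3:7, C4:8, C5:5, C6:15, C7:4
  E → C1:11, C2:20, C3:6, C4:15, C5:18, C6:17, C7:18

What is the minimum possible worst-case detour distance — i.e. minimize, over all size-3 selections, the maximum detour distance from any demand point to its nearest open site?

Open {A, B, D}.
  Farthest demand point is C6 at detour distance 15 (to D); all others are ≤ 15.
With {A, C, D} the worst case is 15.
With {A, D, E} the worst case is 15.
No size-3 selection achieves below 15.

15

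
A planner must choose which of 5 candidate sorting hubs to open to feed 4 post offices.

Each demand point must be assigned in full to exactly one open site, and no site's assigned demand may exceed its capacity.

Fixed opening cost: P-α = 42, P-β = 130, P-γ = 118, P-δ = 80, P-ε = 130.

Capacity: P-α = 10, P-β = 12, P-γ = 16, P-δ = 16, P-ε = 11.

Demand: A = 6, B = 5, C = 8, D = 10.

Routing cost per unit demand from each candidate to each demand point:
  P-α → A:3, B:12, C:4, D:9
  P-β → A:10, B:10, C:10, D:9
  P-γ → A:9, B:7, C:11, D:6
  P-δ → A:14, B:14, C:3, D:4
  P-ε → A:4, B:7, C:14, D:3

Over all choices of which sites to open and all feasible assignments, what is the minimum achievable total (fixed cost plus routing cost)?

Open {P-α, P-γ, P-δ}; cheapest assignment that respects the capacities:
  P-α (cap 10, load 6): A — cost 6×3 = 18
  P-γ (cap 16, load 15): B, D — cost 5×7 + 10×6 = 95
  P-δ (cap 16, load 8): C — cost 8×3 = 24
  Shipping 137, fixed 240 → total 377.
  Any other capacity-feasible assignment to {P-α, P-γ, P-δ} ships for at least 137.
Compare {P-α, P-δ, P-ε}: its best feasible assignment gives total 383.
Compare {P-γ, P-δ}: its best feasible assignment gives total 401.
Every other set of open sites that can feasibly serve all demand totals ≥ 383 even under its best assignment. Minimum: 377.

377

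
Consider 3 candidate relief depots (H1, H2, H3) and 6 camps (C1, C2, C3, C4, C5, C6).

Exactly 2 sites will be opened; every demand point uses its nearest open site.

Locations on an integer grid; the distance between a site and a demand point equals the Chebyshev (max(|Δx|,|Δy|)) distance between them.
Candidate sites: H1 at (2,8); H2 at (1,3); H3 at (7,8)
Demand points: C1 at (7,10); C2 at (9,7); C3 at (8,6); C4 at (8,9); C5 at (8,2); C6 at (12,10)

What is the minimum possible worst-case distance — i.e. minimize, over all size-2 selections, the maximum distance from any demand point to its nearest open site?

Open {H1, H3}.
  Farthest demand point is C5 at distance 6 (to H1); all others are ≤ 6.
With {H2, H3} the worst case is 6.
With {H1, H2} the worst case is 10.
No size-2 selection achieves below 6.

6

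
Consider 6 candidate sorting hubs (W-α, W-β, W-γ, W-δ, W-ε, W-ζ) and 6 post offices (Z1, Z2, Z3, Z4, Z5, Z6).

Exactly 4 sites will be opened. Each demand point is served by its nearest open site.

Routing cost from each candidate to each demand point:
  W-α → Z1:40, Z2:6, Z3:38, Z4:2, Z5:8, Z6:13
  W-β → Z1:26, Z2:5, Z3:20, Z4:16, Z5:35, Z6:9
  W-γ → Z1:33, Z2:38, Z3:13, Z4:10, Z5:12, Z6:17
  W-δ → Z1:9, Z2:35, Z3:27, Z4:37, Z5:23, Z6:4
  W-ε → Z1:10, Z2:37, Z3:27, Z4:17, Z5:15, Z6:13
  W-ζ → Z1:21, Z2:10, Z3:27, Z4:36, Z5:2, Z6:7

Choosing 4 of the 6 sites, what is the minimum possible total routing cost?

Open {W-α, W-γ, W-δ, W-ζ}.
  Z1→W-δ 9, Z2→W-α 6, Z3→W-γ 13, Z4→W-α 2, Z5→W-ζ 2, Z6→W-δ 4  ⇒ total 36.
Compare {W-α, W-γ, W-ε, W-ζ}: total 40.
Compare {W-α, W-β, W-γ, W-δ}: total 41.
No size-4 selection does better; minimum is 36.

36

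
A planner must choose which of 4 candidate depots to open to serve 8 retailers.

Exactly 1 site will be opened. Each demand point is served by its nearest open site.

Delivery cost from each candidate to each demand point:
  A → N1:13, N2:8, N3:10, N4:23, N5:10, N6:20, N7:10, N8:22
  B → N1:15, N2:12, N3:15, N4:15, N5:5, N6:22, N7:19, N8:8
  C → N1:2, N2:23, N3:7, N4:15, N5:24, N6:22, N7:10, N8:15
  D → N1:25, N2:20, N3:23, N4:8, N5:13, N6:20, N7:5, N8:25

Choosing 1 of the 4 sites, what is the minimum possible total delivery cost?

111

Open {B}.
  N1→B 15, N2→B 12, N3→B 15, N4→B 15, N5→B 5, N6→B 22, N7→B 19, N8→B 8  ⇒ total 111.
Compare {A}: total 116.
Compare {C}: total 118.
No size-1 selection does better; minimum is 111.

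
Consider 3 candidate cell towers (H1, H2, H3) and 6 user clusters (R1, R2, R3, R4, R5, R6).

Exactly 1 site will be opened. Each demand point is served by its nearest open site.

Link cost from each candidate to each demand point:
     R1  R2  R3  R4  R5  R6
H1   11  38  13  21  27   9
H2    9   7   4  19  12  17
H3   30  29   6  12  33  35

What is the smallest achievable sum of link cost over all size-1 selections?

Open {H2}.
  R1→H2 9, R2→H2 7, R3→H2 4, R4→H2 19, R5→H2 12, R6→H2 17  ⇒ total 68.
Compare {H1}: total 119.
Compare {H3}: total 145.

68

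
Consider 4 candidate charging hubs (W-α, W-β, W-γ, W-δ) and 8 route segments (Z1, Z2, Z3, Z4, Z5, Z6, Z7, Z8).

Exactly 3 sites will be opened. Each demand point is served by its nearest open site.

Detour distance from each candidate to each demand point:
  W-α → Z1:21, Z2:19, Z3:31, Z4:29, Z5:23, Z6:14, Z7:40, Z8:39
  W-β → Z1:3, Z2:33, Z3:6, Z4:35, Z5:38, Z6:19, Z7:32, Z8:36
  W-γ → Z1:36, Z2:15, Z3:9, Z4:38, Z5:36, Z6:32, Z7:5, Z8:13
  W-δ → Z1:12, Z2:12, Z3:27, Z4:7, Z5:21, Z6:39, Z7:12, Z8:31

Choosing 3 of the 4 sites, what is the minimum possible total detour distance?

86

Open {W-β, W-γ, W-δ}.
  Z1→W-β 3, Z2→W-δ 12, Z3→W-β 6, Z4→W-δ 7, Z5→W-δ 21, Z6→W-β 19, Z7→W-γ 5, Z8→W-γ 13  ⇒ total 86.
Compare {W-α, W-γ, W-δ}: total 93.
Compare {W-α, W-β, W-δ}: total 106.
No size-3 selection does better; minimum is 86.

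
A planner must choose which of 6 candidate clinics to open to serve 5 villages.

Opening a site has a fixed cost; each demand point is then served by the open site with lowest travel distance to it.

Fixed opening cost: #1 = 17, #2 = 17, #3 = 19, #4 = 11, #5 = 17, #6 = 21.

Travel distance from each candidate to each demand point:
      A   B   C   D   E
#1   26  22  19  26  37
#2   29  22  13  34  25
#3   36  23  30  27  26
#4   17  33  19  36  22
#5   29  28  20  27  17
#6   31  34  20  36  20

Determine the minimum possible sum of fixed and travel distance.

Open {#1, #4}: assign each demand point to its cheapest open site.
  A→#4 17, B→#1 22, C→#1 19, D→#1 26, E→#4 22
  travel distance 106, fixed 28 → total 134.
Compare {#2, #4}: travel distance 108 + fixed 28 = 136.
Compare {#4, #5}: travel distance 108 + fixed 28 = 136.
Compare {#4}: travel distance 127 + fixed 11 = 138.
All other subsets cost ≥ 136. Minimum total cost: 134.

134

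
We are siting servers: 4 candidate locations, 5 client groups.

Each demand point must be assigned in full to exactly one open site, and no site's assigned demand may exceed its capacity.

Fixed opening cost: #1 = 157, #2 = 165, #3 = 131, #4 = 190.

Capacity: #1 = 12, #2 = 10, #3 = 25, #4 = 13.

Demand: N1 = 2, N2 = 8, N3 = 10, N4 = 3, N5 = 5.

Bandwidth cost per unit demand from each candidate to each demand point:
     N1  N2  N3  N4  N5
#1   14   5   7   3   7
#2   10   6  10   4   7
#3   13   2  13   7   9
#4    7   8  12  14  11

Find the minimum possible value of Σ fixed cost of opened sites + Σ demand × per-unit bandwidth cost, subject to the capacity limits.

Open {#1, #3}; cheapest assignment that respects the capacities:
  #1 (cap 12, load 10): N3 — cost 10×7 = 70
  #3 (cap 25, load 18): N1, N2, N4, N5 — cost 2×13 + 8×2 + 3×7 + 5×9 = 108
  Shipping 178, fixed 288 → total 466.
  Any other capacity-feasible assignment to {#1, #3} ships for at least 178.
Compare {#2, #3}: its best feasible assignment gives total 504.
Compare {#3, #4}: its best feasible assignment gives total 537.
Every other set of open sites that can feasibly serve all demand totals ≥ 504 even under its best assignment. Minimum: 466.

466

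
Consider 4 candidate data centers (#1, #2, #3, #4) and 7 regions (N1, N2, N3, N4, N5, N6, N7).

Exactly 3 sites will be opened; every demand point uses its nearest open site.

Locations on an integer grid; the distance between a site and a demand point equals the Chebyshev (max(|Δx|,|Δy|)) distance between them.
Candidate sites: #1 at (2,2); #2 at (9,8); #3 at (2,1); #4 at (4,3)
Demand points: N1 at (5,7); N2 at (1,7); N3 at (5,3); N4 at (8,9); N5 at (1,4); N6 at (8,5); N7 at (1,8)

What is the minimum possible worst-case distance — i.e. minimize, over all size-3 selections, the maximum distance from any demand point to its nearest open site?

Open {#1, #2, #4}.
  Farthest demand point is N7 at distance 5 (to #4); all others are ≤ 5.
With {#2, #3, #4} the worst case is 5.
With {#1, #2, #3} the worst case is 6.
No size-3 selection achieves below 5.

5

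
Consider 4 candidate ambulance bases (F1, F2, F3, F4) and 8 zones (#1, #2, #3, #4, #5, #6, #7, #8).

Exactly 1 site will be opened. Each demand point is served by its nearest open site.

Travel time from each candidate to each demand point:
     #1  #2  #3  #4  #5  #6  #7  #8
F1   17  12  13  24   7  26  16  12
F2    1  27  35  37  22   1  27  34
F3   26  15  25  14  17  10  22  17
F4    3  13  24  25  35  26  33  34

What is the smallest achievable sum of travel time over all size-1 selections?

127

Open {F1}.
  #1→F1 17, #2→F1 12, #3→F1 13, #4→F1 24, #5→F1 7, #6→F1 26, #7→F1 16, #8→F1 12  ⇒ total 127.
Compare {F3}: total 146.
Compare {F2}: total 184.
No size-1 selection does better; minimum is 127.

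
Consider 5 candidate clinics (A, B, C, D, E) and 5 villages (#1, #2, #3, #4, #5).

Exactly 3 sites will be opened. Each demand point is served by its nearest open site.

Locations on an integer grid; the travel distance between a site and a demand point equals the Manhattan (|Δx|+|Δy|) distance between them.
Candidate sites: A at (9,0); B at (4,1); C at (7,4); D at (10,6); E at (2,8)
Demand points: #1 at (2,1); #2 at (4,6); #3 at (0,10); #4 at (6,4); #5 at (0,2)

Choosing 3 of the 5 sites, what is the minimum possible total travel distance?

Open {B, C, E}.
  #1→B 2, #2→E 4, #3→E 4, #4→C 1, #5→B 5  ⇒ total 16.
Compare {A, B, E}: total 20.
Compare {B, D, E}: total 20.
No size-3 selection does better; minimum is 16.

16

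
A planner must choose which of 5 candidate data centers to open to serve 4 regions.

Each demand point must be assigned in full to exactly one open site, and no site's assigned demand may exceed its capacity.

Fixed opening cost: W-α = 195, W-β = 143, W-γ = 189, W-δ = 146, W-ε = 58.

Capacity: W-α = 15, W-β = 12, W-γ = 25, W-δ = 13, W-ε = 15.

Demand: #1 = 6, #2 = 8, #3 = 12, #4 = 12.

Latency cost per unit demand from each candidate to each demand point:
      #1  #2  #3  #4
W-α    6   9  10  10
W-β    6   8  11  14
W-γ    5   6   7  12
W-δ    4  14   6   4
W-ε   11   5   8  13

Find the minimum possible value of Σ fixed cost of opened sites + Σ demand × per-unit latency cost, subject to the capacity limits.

581

Open {W-γ, W-ε}; cheapest assignment that respects the capacities:
  W-γ (cap 25, load 24): #3, #4 — cost 12×7 + 12×12 = 228
  W-ε (cap 15, load 14): #1, #2 — cost 6×11 + 8×5 = 106
  Shipping 334, fixed 247 → total 581.
  Any other capacity-feasible assignment to {W-γ, W-ε} ships for at least 334.
Compare {W-γ, W-δ, W-ε}: its best feasible assignment gives total 595.
Compare {W-β, W-δ, W-ε}: its best feasible assignment gives total 633.
Every other set of open sites that can feasibly serve all demand totals ≥ 595 even under its best assignment. Minimum: 581.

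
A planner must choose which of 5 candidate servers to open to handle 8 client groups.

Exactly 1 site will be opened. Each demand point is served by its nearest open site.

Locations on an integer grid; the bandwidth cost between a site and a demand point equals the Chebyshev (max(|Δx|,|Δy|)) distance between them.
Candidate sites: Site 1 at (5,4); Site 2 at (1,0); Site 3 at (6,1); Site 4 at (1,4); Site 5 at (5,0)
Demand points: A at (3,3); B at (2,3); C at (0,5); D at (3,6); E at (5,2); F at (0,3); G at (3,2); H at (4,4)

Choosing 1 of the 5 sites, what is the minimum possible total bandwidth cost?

16

Open {Site 4}.
  A→Site 4 2, B→Site 4 1, C→Site 4 1, D→Site 4 2, E→Site 4 4, F→Site 4 1, G→Site 4 2, H→Site 4 3  ⇒ total 16.
Compare {Site 1}: total 22.
Compare {Site 2}: total 30.
No size-1 selection does better; minimum is 16.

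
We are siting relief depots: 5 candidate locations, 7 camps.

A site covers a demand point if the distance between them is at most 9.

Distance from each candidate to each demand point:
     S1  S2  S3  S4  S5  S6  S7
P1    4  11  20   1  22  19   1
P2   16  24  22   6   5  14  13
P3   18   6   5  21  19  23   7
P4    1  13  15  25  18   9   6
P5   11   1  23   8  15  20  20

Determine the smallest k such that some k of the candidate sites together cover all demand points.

3

Coverage sets (demand points within 9 of each site):
  P1: {S1, S4, S7}
  P2: {S4, S5}
  P3: {S2, S3, S7}
  P4: {S1, S6, S7}
  P5: {S2, S4}
No 2 sites suffice: every size-2 union leaves at least one demand point uncovered.
But {P2, P3, P4} covers everything, so the minimum is 3.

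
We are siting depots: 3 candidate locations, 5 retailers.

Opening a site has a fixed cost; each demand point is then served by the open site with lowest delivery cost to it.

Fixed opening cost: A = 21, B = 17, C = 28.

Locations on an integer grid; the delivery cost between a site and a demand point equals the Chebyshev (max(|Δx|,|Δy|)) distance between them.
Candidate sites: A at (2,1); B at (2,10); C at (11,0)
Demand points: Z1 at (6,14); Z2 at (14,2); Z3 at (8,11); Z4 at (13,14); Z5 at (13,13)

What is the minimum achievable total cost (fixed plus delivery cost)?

Open {B}: assign each demand point to its cheapest open site.
  Z1→B 4, Z2→B 12, Z3→B 6, Z4→B 11, Z5→B 11
  delivery cost 44, fixed 17 → total 61.
Compare {B, C}: delivery cost 35 + fixed 45 = 80.
Compare {A}: delivery cost 60 + fixed 21 = 81.
Compare {A, B}: delivery cost 44 + fixed 38 = 82.
All other subsets cost ≥ 80. Minimum total cost: 61.

61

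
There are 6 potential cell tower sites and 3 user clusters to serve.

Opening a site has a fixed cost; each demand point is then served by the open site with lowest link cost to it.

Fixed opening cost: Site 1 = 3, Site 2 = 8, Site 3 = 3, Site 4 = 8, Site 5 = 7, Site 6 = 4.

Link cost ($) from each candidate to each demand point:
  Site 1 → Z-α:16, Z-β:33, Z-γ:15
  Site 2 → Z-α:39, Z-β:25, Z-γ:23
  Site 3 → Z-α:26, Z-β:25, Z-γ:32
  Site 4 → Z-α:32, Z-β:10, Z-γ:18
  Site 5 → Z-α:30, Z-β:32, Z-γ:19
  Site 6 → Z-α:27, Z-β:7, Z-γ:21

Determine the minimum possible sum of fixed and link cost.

45

Open {Site 1, Site 6}: assign each demand point to its cheapest open site.
  Z-α→Site 1 16, Z-β→Site 6 7, Z-γ→Site 1 15
  link cost 38, fixed 7 → total 45.
Compare {Site 1, Site 3, Site 6}: link cost 38 + fixed 10 = 48.
Compare {Site 1, Site 4}: link cost 41 + fixed 11 = 52.
Compare {Site 1, Site 5, Site 6}: link cost 38 + fixed 14 = 52.
All other subsets cost ≥ 48. Minimum total cost: 45.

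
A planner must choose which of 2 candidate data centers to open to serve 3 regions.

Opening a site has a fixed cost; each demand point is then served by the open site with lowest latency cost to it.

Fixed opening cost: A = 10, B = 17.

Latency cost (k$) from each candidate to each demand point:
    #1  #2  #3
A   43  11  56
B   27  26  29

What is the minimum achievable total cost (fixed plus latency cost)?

Open {A, B}: assign each demand point to its cheapest open site.
  #1→B 27, #2→A 11, #3→B 29
  latency cost 67, fixed 27 → total 94.
Compare {B}: latency cost 82 + fixed 17 = 99.
Compare {A}: latency cost 110 + fixed 10 = 120.

94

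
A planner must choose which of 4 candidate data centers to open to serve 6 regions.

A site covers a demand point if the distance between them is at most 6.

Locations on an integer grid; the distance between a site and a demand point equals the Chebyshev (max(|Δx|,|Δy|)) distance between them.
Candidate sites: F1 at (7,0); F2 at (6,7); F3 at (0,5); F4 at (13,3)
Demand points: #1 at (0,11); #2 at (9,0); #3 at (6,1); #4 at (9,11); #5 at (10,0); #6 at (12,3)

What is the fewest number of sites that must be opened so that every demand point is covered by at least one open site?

Coverage sets (demand points within 6 of each site):
  F1: {#2, #3, #5, #6}
  F2: {#1, #3, #4, #6}
  F3: {#1, #3}
  F4: {#2, #5, #6}
No single site covers all 6 demand points.
But {F1, F2} covers everything, so the minimum is 2.

2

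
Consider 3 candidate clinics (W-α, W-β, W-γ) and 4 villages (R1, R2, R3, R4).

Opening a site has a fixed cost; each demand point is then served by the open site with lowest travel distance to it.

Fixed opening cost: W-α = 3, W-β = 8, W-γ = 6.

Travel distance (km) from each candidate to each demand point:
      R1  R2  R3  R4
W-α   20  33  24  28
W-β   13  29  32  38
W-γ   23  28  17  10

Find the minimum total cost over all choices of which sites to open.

82

Open {W-β, W-γ}: assign each demand point to its cheapest open site.
  R1→W-β 13, R2→W-γ 28, R3→W-γ 17, R4→W-γ 10
  travel distance 68, fixed 14 → total 82.
Compare {W-γ}: travel distance 78 + fixed 6 = 84.
Compare {W-α, W-γ}: travel distance 75 + fixed 9 = 84.
Compare {W-α, W-β, W-γ}: travel distance 68 + fixed 17 = 85.
All other subsets cost ≥ 84. Minimum total cost: 82.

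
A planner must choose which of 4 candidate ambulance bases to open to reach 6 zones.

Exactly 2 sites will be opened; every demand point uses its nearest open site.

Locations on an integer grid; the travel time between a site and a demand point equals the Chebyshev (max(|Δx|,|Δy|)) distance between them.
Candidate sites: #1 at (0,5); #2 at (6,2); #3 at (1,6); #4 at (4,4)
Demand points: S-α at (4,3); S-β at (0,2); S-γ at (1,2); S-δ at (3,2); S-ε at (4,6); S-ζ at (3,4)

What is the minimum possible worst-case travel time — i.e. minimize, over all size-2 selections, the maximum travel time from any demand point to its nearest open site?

Open {#1, #3}.
  Farthest demand point is S-α at travel time 3 (to #3); all others are ≤ 3.
With {#1, #4} the worst case is 3.
With {#1, #2} the worst case is 4.
No size-2 selection achieves below 3.

3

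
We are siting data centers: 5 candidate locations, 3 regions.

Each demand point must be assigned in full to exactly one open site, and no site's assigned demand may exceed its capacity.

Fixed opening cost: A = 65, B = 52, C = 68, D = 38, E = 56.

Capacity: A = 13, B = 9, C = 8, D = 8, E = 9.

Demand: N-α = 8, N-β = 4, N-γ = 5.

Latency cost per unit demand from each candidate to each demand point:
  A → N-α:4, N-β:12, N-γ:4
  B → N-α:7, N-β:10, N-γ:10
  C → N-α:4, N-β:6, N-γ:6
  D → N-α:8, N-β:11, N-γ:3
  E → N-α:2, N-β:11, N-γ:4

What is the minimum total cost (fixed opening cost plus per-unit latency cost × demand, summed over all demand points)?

198

Open {A, D}; cheapest assignment that respects the capacities:
  A (cap 13, load 12): N-α, N-β — cost 8×4 + 4×12 = 80
  D (cap 8, load 5): N-γ — cost 5×3 = 15
  Shipping 95, fixed 103 → total 198.
  Any other capacity-feasible assignment to {A, D} ships for at least 95.
Compare {A, E}: its best feasible assignment gives total 205.
Compare {A, B}: its best feasible assignment gives total 209.
Every other set of open sites that can feasibly serve all demand totals ≥ 205 even under its best assignment. Minimum: 198.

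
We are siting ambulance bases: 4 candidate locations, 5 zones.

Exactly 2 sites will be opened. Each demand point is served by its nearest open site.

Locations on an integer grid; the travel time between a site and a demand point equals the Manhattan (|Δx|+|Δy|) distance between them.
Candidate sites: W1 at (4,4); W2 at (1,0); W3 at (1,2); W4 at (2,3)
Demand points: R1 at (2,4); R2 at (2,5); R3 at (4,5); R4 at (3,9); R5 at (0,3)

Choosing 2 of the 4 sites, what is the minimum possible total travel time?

12

Open {W1, W4}.
  R1→W4 1, R2→W4 2, R3→W1 1, R4→W1 6, R5→W4 2  ⇒ total 12.
Compare {W1, W3}: total 14.
Compare {W1, W2}: total 16.
No size-2 selection does better; minimum is 12.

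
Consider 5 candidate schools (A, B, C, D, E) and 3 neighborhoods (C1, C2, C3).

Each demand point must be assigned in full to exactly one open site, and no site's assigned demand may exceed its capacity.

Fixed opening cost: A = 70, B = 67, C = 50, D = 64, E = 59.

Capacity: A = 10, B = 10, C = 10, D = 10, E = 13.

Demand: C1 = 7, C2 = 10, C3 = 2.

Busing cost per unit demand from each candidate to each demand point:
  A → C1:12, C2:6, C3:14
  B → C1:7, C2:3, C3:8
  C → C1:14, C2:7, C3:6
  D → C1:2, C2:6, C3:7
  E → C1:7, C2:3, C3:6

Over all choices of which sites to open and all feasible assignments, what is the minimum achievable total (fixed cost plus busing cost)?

Open {D, E}; cheapest assignment that respects the capacities:
  D (cap 10, load 7): C1 — cost 7×2 = 14
  E (cap 13, load 12): C2, C3 — cost 10×3 + 2×6 = 42
  Shipping 56, fixed 123 → total 179.
  Any other capacity-feasible assignment to {D, E} ships for at least 56.
Compare {B, D}: its best feasible assignment gives total 189.
Compare {C, D}: its best feasible assignment gives total 212.
Every other set of open sites that can feasibly serve all demand totals ≥ 189 even under its best assignment. Minimum: 179.

179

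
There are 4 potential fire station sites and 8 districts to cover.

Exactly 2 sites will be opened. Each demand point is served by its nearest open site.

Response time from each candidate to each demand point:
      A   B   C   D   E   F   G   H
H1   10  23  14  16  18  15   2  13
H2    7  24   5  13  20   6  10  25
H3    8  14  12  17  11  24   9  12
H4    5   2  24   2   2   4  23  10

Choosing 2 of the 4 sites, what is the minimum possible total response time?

Open {H2, H4}.
  A→H4 5, B→H4 2, C→H2 5, D→H4 2, E→H4 2, F→H4 4, G→H2 10, H→H4 10  ⇒ total 40.
Compare {H1, H4}: total 41.
Compare {H3, H4}: total 46.
No size-2 selection does better; minimum is 40.

40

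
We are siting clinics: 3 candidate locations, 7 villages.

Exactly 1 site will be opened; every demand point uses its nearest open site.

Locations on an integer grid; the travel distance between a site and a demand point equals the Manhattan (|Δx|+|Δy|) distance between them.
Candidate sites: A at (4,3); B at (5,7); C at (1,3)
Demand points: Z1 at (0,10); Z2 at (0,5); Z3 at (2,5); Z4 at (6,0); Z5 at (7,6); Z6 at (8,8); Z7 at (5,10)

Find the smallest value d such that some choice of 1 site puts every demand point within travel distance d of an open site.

8

Open {B}.
  Farthest demand point is Z1 at travel distance 8 (to B); all others are ≤ 8.
With {A} the worst case is 11.
With {C} the worst case is 12.
No size-1 selection achieves below 8.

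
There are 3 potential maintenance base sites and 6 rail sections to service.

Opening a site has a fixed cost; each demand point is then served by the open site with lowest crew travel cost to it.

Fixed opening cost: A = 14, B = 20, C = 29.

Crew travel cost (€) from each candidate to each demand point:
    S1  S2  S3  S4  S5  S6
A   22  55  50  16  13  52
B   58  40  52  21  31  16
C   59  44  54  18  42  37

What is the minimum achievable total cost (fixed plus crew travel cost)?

191

Open {A, B}: assign each demand point to its cheapest open site.
  S1→A 22, S2→B 40, S3→A 50, S4→A 16, S5→A 13, S6→B 16
  crew travel cost 157, fixed 34 → total 191.
Compare {A, B, C}: crew travel cost 157 + fixed 63 = 220.
Compare {A}: crew travel cost 208 + fixed 14 = 222.
Compare {A, C}: crew travel cost 182 + fixed 43 = 225.
All other subsets cost ≥ 220. Minimum total cost: 191.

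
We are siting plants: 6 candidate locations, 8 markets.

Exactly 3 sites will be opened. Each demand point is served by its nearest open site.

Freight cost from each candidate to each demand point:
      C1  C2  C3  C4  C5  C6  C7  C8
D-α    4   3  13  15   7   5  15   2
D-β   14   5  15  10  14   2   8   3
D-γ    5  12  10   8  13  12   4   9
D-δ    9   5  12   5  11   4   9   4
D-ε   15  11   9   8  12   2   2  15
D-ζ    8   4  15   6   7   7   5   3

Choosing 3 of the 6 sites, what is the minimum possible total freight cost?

Open {D-α, D-δ, D-ε}.
  C1→D-α 4, C2→D-α 3, C3→D-ε 9, C4→D-δ 5, C5→D-α 7, C6→D-ε 2, C7→D-ε 2, C8→D-α 2  ⇒ total 34.
Compare {D-α, D-ε, D-ζ}: total 35.
Compare {D-α, D-β, D-ε}: total 37.
No size-3 selection does better; minimum is 34.

34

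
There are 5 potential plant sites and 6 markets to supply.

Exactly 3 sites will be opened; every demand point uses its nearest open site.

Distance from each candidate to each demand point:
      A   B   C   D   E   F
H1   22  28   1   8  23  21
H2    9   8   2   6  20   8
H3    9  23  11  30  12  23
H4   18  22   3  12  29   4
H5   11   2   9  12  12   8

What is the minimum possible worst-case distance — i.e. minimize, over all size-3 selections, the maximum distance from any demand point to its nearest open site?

Open {H1, H2, H3}.
  Farthest demand point is E at distance 12 (to H3); all others are ≤ 12.
With {H1, H2, H5} the worst case is 12.
With {H1, H3, H5} the worst case is 12.
No size-3 selection achieves below 12.

12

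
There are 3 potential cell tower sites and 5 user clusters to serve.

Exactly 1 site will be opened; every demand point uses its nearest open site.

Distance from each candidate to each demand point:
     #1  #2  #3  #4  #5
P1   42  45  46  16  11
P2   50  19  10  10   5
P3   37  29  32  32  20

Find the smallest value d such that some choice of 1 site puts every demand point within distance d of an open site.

Open {P3}.
  Farthest demand point is #1 at distance 37 (to P3); all others are ≤ 37.
With {P1} the worst case is 46.
With {P2} the worst case is 50.
No size-1 selection achieves below 37.

37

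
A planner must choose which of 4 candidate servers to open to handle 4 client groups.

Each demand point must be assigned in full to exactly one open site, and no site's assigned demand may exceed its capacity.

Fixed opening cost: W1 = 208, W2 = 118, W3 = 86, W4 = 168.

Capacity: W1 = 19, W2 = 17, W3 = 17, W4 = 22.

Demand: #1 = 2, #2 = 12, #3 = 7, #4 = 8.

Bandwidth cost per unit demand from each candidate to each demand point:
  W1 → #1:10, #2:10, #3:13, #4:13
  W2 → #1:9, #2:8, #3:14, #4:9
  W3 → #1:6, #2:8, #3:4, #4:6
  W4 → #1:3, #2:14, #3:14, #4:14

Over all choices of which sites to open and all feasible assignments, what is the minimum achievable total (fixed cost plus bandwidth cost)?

Open {W2, W3}; cheapest assignment that respects the capacities:
  W2 (cap 17, load 12): #2 — cost 12×8 = 96
  W3 (cap 17, load 17): #1, #3, #4 — cost 2×6 + 7×4 + 8×6 = 88
  Shipping 184, fixed 204 → total 388.
  Any other capacity-feasible assignment to {W2, W3} ships for at least 184.
Compare {W1, W3}: its best feasible assignment gives total 502.
Compare {W3, W4}: its best feasible assignment gives total 504.
Every other set of open sites that can feasibly serve all demand totals ≥ 502 even under its best assignment. Minimum: 388.

388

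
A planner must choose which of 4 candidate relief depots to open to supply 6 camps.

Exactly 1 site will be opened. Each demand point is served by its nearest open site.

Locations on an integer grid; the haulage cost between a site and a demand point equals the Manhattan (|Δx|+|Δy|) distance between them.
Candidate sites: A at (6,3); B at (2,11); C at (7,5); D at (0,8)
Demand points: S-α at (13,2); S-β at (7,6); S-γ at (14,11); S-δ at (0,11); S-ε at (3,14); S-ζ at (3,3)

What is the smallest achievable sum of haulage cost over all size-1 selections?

55

Open {C}.
  S-α→C 9, S-β→C 1, S-γ→C 13, S-δ→C 13, S-ε→C 13, S-ζ→C 6  ⇒ total 55.
Compare {B}: total 57.
Compare {A}: total 59.
No size-1 selection does better; minimum is 55.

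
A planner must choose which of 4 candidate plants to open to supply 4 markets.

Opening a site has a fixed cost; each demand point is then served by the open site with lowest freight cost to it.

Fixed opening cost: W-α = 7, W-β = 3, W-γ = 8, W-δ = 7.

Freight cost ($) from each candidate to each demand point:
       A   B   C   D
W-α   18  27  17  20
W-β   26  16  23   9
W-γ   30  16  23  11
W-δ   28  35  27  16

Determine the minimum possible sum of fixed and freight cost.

Open {W-α, W-β}: assign each demand point to its cheapest open site.
  A→W-α 18, B→W-β 16, C→W-α 17, D→W-β 9
  freight cost 60, fixed 10 → total 70.
Compare {W-β}: freight cost 74 + fixed 3 = 77.
Compare {W-α, W-γ}: freight cost 62 + fixed 15 = 77.
Compare {W-α, W-β, W-δ}: freight cost 60 + fixed 17 = 77.
All other subsets cost ≥ 77. Minimum total cost: 70.

70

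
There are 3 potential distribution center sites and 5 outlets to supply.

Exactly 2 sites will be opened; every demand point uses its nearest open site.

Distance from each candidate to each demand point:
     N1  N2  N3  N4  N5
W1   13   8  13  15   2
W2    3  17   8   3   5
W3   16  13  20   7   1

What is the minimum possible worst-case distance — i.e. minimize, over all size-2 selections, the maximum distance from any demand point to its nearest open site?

Open {W1, W2}.
  Farthest demand point is N2 at distance 8 (to W1); all others are ≤ 8.
With {W1, W3} the worst case is 13.
With {W2, W3} the worst case is 13.
No size-2 selection achieves below 8.

8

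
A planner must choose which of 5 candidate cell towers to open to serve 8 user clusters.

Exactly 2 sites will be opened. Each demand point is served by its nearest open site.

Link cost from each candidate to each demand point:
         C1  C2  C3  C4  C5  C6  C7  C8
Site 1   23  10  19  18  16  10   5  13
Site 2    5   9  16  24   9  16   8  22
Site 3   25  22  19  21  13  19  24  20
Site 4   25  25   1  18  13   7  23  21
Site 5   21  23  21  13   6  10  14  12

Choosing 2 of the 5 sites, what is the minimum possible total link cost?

78

Open {Site 2, Site 4}.
  C1→Site 2 5, C2→Site 2 9, C3→Site 4 1, C4→Site 4 18, C5→Site 2 9, C6→Site 4 7, C7→Site 2 8, C8→Site 4 21  ⇒ total 78.
Compare {Site 2, Site 5}: total 79.
Compare {Site 1, Site 2}: total 85.
No size-2 selection does better; minimum is 78.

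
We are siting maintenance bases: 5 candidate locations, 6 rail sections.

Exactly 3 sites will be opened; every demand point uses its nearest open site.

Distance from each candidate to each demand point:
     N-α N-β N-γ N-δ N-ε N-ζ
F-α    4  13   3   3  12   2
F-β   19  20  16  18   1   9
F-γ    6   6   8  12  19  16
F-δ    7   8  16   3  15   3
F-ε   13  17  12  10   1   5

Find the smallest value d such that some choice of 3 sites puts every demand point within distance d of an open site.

6

Open {F-α, F-β, F-γ}.
  Farthest demand point is N-β at distance 6 (to F-γ); all others are ≤ 6.
With {F-α, F-γ, F-ε} the worst case is 6.
With {F-α, F-β, F-δ} the worst case is 8.
No size-3 selection achieves below 6.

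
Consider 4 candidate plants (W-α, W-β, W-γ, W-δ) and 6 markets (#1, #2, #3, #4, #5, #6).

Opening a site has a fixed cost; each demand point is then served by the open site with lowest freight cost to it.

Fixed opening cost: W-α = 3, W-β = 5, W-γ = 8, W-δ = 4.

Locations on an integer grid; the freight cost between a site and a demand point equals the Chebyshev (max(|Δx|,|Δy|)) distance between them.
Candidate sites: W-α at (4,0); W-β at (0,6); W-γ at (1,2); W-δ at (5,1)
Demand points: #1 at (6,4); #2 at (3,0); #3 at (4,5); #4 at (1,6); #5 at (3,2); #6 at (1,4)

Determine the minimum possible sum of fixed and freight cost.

22

Open {W-α, W-β}: assign each demand point to its cheapest open site.
  #1→W-α 4, #2→W-α 1, #3→W-β 4, #4→W-β 1, #5→W-α 2, #6→W-β 2
  freight cost 14, fixed 8 → total 22.
Compare {W-β, W-δ}: freight cost 14 + fixed 9 = 23.
Compare {W-δ}: freight cost 20 + fixed 4 = 24.
Compare {W-α}: freight cost 22 + fixed 3 = 25.
All other subsets cost ≥ 23. Minimum total cost: 22.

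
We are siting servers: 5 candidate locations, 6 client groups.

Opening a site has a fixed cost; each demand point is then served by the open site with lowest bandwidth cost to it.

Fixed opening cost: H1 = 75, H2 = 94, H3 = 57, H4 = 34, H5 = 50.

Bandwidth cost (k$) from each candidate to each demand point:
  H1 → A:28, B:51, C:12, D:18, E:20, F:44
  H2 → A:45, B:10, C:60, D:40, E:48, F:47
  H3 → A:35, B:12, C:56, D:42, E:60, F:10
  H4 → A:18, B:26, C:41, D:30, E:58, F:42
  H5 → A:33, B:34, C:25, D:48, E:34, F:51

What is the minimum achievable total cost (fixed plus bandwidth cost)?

Open {H1, H3}: assign each demand point to its cheapest open site.
  A→H1 28, B→H3 12, C→H1 12, D→H1 18, E→H1 20, F→H3 10
  bandwidth cost 100, fixed 132 → total 232.
Compare {H1, H4}: bandwidth cost 136 + fixed 109 = 245.
Compare {H1}: bandwidth cost 173 + fixed 75 = 248.
Compare {H4}: bandwidth cost 215 + fixed 34 = 249.
All other subsets cost ≥ 245. Minimum total cost: 232.

232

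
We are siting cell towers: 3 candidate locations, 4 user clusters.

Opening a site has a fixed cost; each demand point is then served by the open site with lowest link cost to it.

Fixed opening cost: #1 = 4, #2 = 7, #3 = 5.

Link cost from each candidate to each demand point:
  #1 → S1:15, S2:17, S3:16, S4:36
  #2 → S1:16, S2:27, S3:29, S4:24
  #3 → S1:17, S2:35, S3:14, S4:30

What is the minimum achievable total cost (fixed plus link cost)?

83

Open {#1, #2}: assign each demand point to its cheapest open site.
  S1→#1 15, S2→#1 17, S3→#1 16, S4→#2 24
  link cost 72, fixed 11 → total 83.
Compare {#1, #3}: link cost 76 + fixed 9 = 85.
Compare {#1, #2, #3}: link cost 70 + fixed 16 = 86.
Compare {#1}: link cost 84 + fixed 4 = 88.
All other subsets cost ≥ 85. Minimum total cost: 83.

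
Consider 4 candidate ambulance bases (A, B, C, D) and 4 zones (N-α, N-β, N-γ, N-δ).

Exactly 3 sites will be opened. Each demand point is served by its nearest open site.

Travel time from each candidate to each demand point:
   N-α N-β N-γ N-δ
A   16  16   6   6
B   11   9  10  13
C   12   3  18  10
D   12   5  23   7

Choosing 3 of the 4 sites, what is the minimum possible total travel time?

26

Open {A, B, C}.
  N-α→B 11, N-β→C 3, N-γ→A 6, N-δ→A 6  ⇒ total 26.
Compare {A, C, D}: total 27.
Compare {A, B, D}: total 28.
No size-3 selection does better; minimum is 26.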